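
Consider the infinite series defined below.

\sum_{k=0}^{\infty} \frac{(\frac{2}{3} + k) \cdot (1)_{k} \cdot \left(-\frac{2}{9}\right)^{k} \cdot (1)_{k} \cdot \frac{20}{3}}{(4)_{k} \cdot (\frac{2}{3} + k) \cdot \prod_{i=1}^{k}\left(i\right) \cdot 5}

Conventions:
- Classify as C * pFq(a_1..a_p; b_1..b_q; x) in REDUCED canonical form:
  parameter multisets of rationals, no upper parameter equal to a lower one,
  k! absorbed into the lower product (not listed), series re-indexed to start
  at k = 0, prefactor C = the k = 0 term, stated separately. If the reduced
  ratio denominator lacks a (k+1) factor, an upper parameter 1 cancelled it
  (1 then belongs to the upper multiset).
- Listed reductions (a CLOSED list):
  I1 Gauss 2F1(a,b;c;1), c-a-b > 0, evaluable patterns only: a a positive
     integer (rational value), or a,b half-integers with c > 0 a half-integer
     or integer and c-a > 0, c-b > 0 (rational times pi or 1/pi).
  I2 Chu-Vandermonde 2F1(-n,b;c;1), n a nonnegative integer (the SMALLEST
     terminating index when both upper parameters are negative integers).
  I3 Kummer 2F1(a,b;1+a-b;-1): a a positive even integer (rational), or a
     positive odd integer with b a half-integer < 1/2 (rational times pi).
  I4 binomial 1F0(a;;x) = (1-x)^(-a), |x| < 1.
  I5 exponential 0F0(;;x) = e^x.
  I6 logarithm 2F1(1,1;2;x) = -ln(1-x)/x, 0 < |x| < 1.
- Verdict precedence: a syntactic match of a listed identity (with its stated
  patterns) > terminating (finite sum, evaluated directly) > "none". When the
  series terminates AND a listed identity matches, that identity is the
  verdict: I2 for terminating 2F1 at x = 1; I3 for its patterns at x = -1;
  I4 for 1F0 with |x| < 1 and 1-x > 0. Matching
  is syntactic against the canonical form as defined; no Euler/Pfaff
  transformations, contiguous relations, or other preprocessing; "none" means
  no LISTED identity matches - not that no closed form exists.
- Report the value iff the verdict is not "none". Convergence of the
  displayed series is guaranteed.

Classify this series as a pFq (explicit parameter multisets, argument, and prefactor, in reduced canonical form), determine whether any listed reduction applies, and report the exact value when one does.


At argument -\frac{2}{9}: a 2F1 with upper {1, 1}, lower {4}, scaled by C = \frac{4}{3}. Verdict: none here - no I1-I6 shape fits x = -\frac{2}{9} with lower {4}.

Key step: t_0 = \frac{4}{3} here, and the product of the first k integers (C = 4/3, x = -2/9) is k!.
Step ratio: r(k) = -\frac{2}{9} * (k+1) (k+1) / [(k+4) (k+1)] - rational in k, leading ratio -\frac{2}{9}; with t_0 = \frac{4}{3}, classification follows.


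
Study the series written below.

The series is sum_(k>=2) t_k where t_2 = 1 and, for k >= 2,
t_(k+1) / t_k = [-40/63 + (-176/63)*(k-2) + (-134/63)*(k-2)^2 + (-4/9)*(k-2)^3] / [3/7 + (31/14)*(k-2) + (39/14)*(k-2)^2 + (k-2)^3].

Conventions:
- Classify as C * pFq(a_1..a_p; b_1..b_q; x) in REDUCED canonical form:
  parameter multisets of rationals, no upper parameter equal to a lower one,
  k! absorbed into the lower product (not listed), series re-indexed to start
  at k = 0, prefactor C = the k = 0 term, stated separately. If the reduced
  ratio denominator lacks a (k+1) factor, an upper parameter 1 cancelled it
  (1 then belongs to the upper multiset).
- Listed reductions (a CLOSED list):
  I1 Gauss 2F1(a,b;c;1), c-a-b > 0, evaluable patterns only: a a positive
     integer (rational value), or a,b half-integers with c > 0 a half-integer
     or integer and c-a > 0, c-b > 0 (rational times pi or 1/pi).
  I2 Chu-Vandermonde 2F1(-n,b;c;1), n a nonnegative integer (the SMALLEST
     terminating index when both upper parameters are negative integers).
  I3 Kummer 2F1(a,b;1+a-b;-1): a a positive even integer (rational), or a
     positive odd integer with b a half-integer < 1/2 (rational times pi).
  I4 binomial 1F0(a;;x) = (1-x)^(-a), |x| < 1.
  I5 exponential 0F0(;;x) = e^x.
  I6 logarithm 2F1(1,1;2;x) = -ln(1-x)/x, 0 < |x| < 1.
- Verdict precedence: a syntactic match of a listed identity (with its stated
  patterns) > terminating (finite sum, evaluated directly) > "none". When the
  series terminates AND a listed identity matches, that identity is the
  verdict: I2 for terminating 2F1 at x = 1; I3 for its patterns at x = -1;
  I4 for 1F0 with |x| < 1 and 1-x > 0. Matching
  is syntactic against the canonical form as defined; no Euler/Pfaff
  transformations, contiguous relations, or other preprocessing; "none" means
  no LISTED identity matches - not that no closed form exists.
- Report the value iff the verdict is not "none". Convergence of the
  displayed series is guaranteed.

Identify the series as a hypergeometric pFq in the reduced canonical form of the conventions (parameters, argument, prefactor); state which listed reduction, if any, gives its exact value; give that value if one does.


The series (x = -4/9) is 2F1: upper {2, 5/2}, lower {3/2}, prefactor 1. Verdict: none. Every listed pattern misses the 2F1 form at -4/9, upper {2, 5/2}.

The tell: t_0 = 1 here, and the parameter 2/7 appears in both the upper and lower lists and cancels.
Step ratio: r(k) = (-4/9) * (k+2) (k+5/2) / [(k+3/2) (k+1)] - rational in k, leading ratio (-4/9); with t_0 = 1, classification follows.


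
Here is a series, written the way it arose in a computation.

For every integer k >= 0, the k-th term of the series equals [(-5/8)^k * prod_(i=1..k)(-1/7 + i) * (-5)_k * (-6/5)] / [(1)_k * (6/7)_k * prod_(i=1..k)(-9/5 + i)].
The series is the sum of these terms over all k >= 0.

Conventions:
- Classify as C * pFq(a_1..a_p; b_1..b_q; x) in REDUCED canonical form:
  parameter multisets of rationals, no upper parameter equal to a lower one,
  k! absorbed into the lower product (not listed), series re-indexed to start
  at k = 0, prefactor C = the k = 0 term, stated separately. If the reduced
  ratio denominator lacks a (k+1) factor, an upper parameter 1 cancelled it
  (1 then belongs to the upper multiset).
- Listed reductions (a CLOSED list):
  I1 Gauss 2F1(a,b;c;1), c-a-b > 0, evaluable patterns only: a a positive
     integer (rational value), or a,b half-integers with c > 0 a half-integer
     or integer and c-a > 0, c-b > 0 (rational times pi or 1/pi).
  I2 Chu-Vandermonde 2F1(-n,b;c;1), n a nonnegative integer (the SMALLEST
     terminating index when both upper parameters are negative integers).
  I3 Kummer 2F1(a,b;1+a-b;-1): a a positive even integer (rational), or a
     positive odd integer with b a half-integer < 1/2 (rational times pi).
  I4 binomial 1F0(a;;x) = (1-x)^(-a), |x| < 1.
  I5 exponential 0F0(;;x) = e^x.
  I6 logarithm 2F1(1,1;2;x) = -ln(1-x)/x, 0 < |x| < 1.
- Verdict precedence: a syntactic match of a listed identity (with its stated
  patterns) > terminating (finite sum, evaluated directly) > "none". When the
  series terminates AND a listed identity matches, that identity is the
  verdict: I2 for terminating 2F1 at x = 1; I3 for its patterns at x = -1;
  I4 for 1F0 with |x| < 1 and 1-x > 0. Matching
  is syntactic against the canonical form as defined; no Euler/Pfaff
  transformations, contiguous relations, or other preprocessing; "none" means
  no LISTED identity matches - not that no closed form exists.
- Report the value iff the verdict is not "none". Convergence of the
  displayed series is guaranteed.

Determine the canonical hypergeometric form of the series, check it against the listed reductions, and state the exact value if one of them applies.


Key observation: with t_0 = -6/5, the parameter 6/7 appears in both the upper and lower lists and cancels.
Adjacent-term ratio: r(k) = (-5/8) * (k-5) / [(k-4/5) (k+1)] - poly over poly, x = (-5/8) from leading terms; C = -6/5 at k = 0.

Canonical form: C = -6/5 times 1F1 with upper {-5}, lower {-4/5}, x = -5/8. Verdict: terminating. With -5 upstairs the series is a 6-term polynomial sum; evaluated term by term. Its exact value is 5801225593/115343360.


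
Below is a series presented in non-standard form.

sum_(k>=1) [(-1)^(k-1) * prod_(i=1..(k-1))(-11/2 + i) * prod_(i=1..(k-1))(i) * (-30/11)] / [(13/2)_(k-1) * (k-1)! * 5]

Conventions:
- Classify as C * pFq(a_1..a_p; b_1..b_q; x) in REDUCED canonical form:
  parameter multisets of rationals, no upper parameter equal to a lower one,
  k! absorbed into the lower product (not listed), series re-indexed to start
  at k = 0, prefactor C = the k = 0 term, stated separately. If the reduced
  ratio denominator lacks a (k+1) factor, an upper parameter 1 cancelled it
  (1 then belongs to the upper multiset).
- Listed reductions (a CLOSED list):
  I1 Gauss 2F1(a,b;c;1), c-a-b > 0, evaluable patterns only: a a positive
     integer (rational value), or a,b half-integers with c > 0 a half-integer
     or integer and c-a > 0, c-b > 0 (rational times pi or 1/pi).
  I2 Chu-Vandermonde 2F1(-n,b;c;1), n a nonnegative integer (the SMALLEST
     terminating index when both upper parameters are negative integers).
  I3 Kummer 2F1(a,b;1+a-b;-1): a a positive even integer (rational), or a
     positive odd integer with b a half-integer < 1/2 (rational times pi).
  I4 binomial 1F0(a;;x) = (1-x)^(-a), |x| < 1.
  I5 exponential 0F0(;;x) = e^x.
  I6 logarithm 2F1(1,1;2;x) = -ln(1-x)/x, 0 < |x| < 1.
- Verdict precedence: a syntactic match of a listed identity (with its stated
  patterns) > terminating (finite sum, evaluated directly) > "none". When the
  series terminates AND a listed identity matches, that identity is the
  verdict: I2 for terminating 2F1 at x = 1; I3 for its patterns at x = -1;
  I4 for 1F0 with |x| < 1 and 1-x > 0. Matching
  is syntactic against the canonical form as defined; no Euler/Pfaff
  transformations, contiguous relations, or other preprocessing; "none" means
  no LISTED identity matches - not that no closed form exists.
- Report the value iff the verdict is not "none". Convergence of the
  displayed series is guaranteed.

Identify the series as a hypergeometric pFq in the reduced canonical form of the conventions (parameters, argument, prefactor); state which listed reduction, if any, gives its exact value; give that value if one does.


Structural cue: x = (-1) and the running product (C = -6/11) telescopes to a rising factorial.
Ratio: r(k) = (-1) * (k-9/2) (k+1) / [(k+13/2) (k+1)] - rational; roots negated = parameters, x = (-1), C = -6/11.

Reduced: x = -1, 2F1, upper = {-9/2, 1}, lower = {13/2}, C = -6/11. Verdict: Kummer (I3) matches (x = -1; c = 13/2 equals 1+a-b for upper {-9/2, 1}: listed pattern). Its exact value is (-189/512) * pi.


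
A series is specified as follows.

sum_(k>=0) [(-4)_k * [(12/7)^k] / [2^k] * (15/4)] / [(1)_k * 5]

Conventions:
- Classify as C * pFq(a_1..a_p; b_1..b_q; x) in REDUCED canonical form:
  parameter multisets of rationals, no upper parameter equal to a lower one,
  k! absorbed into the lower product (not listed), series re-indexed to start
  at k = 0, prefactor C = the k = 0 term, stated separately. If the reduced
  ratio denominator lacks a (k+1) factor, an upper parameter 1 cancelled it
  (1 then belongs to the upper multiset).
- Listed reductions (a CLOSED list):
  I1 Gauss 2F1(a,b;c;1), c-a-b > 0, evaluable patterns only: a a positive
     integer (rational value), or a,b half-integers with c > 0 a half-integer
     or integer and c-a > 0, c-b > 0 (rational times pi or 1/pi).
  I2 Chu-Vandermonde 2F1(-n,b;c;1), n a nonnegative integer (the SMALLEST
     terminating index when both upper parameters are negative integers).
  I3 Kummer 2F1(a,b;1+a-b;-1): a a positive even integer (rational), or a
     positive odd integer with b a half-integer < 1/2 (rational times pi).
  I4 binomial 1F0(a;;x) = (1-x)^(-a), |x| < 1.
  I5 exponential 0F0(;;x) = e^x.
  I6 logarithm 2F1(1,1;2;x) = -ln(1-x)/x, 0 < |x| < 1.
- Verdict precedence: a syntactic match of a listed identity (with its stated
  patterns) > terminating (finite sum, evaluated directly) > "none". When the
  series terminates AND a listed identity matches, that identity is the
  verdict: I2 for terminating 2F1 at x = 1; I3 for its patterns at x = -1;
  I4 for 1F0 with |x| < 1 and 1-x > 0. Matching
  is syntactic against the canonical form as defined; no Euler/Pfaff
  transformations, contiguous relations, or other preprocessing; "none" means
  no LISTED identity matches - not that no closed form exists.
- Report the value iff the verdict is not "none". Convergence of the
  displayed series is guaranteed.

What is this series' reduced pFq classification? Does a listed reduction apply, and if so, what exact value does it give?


Reduced: x = 6/7, 1F0, upper = {-4}, lower = {-}, C = 3/4. Verdict (x = 6/7): binomial (I4) applies (the 1F0 binomial series: exponent 4, x = 6/7). Its exact value is 3/9604.

Key observation: t_0 = 3/4 here, and the constant factors (C = 3/4, x = 6/7) combine into one prefactor.
Step ratio: r(k) = (6/7) * (k-4) / [(k+1)] ; factor over Q: parameters, x = (6/7), and C = 3/4.


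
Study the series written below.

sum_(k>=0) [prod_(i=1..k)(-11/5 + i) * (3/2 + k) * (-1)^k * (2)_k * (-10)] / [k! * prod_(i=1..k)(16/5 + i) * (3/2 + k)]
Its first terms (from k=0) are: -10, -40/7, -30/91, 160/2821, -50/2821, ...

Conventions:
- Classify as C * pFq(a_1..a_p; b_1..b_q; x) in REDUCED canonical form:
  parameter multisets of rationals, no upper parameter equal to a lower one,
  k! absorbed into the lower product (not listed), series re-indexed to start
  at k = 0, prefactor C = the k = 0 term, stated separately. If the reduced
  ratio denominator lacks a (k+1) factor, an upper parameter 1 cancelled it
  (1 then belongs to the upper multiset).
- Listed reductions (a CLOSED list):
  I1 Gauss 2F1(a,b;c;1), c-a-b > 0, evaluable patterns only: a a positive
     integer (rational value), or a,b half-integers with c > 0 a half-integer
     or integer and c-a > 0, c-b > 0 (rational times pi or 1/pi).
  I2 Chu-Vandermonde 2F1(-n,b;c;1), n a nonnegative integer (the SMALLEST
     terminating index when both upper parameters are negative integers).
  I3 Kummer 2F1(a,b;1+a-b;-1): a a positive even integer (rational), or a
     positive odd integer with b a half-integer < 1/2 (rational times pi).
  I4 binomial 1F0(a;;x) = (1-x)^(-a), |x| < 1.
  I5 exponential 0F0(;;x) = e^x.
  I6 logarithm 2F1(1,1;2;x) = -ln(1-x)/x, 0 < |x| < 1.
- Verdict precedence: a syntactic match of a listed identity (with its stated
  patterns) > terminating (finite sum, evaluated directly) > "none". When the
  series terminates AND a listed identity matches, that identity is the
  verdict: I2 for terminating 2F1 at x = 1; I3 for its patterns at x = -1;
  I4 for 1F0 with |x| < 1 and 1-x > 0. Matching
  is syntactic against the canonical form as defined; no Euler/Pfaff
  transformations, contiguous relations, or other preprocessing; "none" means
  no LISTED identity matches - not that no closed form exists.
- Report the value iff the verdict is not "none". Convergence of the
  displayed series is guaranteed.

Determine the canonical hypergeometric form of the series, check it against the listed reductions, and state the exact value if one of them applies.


At argument -1: a 2F1 with upper {-6/5, 2}, lower {21/5}, scaled by C = -10. Verdict: Kummer's theorem (I3) fires (x = -1; c = 21/5 equals 1+a-b for upper {-6/5, 2}: listed pattern). Sum: -16.

Key observation: t_0 = -10 here, and striking the common factor k + 3/2 reduces the term (prefactor -10).
Step ratio: r(k) = (-1) * (k-6/5) (k+2) / [(k+21/5) (k+1)] - rational; roots negated = parameters, x = (-1), C = -10.


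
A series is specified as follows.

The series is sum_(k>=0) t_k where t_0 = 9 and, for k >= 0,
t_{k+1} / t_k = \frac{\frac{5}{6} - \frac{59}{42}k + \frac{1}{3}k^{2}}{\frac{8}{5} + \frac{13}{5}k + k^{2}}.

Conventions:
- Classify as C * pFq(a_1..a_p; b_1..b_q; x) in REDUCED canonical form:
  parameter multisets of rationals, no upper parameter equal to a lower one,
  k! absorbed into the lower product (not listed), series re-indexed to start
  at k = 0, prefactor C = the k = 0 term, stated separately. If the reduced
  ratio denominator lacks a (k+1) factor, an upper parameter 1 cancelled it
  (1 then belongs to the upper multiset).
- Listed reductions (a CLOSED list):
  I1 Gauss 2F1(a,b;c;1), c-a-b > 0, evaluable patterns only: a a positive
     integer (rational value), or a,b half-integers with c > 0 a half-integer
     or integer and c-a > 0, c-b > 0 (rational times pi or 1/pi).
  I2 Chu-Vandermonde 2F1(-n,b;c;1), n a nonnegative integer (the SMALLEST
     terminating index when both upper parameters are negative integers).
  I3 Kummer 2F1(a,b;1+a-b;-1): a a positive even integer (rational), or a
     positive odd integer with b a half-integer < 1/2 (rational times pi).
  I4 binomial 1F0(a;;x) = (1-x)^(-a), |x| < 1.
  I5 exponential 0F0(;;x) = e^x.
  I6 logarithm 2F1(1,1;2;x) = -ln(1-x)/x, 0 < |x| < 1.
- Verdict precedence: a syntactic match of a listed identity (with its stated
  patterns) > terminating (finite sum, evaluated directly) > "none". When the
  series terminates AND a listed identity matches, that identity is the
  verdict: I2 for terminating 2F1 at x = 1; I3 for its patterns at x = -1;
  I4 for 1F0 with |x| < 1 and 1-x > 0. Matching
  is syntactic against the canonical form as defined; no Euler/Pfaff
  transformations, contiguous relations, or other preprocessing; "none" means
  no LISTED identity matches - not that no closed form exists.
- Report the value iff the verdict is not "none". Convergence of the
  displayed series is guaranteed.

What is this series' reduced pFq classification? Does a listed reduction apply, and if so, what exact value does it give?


x = \frac{1}{3} here; the reduced form reads 2F1, upper {-\frac{7}{2}, -\frac{5}{7}}, lower {\frac{8}{5}}, C = 9. Verdict: none (x = \frac{1}{3}): each listed identity misses the multisets {-\frac{7}{2}, -\frac{5}{7}} ; {\frac{8}{5}}.

Structural cue: x = \frac{1}{3} and factor the ratio over Q (C = 9, x = 1/3): negated roots = parameters.
Ratio: r(k) = \frac{1}{3} * (k-\frac{7}{2}) (k-\frac{5}{7}) / [(k+\frac{8}{5}) (k+1)] - poly over poly, x = \frac{1}{3} from leading terms; C = 9 at k = 0.


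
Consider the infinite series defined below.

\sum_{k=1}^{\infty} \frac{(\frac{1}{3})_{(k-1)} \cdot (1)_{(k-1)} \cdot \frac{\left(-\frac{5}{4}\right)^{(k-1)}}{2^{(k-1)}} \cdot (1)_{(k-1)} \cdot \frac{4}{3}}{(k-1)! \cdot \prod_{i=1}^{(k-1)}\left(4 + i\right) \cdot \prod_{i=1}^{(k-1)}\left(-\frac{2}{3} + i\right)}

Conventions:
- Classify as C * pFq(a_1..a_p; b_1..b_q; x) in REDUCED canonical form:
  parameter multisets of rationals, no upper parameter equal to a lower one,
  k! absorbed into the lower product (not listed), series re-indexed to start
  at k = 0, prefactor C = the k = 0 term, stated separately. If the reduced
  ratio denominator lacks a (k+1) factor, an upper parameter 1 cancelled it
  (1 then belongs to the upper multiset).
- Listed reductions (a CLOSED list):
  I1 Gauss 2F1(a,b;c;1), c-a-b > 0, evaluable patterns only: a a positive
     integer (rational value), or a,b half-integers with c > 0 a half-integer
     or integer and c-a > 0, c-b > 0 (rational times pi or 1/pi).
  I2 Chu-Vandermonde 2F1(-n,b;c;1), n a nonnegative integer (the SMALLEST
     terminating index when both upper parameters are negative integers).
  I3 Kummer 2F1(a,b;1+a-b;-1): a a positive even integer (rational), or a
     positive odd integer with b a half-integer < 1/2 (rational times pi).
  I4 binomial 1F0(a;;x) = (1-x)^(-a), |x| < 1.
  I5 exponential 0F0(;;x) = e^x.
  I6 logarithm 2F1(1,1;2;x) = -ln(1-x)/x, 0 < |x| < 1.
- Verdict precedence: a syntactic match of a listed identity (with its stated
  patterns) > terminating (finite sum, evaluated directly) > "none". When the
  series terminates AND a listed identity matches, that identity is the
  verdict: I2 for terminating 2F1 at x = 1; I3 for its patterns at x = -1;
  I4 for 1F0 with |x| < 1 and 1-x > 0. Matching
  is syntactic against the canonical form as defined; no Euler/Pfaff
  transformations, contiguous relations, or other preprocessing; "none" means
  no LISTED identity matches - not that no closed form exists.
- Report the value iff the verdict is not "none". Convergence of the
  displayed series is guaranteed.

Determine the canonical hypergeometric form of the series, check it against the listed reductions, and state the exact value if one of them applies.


First insight: t_0 = \frac{4}{3} here, and the parameter 1/3 appears in both the upper and lower lists and cancels.
Step ratio: r(k) = -\frac{5}{8} * (k+1) (k+1) / [(k+5) (k+1)] - rational in k. x = -\frac{5}{8}; t_0 = \frac{4}{3}; negate the roots.

At argument -\frac{5}{8}: a 2F1 with upper {1, 1}, lower {5}, scaled by C = \frac{4}{3}. Verdict: none (x = -\frac{5}{8}): each listed identity misses the multisets {1, 1} ; {5}.


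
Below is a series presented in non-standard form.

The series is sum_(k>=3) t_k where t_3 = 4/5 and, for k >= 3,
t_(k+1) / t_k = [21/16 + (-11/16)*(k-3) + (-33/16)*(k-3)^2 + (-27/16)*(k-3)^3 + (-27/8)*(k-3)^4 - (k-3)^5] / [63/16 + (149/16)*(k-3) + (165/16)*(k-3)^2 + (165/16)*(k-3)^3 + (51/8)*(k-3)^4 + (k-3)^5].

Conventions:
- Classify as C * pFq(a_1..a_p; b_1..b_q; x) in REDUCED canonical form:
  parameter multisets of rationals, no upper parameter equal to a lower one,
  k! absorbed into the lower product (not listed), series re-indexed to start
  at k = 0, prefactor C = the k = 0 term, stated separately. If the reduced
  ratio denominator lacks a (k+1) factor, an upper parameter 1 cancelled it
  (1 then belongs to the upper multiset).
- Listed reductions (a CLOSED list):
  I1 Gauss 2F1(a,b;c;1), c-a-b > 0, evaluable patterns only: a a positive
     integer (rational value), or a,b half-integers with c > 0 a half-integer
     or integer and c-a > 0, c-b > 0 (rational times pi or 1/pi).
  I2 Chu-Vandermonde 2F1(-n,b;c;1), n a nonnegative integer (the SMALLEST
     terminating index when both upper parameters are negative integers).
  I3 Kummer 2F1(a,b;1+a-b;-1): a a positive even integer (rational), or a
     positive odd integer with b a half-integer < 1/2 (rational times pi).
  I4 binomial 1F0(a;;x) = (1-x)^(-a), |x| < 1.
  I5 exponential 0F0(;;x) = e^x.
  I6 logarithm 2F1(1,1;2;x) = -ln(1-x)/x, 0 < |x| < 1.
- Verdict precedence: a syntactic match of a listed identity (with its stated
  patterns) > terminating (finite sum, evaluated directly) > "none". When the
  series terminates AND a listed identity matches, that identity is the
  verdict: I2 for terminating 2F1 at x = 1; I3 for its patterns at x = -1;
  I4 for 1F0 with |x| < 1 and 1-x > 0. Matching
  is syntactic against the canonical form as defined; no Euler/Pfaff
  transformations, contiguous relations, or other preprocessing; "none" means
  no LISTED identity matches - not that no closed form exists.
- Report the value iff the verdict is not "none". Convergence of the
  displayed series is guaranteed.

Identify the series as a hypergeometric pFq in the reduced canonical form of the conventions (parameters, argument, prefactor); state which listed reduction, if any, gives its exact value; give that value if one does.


Classification (C = 4/5): 2F1 with upper {-1/2, 3}, lower {9/2}, argument x = -1. Verdict: the Kummer evaluation I3 matches (x = -1; c = 9/2 equals 1+a-b for upper {-1/2, 3}: listed pattern). Hence: (21/64) * pi.

The tell: t_0 = 4/5 here, and the parameter 7/8 appears in both the upper and lower lists and cancels (alongside the other common factor).
Step ratio: r(k) = (-1) * (k-1/2) (k+3) / [(k+9/2) (k+1)] - rational; roots negated = parameters, x = (-1), C = 4/5.


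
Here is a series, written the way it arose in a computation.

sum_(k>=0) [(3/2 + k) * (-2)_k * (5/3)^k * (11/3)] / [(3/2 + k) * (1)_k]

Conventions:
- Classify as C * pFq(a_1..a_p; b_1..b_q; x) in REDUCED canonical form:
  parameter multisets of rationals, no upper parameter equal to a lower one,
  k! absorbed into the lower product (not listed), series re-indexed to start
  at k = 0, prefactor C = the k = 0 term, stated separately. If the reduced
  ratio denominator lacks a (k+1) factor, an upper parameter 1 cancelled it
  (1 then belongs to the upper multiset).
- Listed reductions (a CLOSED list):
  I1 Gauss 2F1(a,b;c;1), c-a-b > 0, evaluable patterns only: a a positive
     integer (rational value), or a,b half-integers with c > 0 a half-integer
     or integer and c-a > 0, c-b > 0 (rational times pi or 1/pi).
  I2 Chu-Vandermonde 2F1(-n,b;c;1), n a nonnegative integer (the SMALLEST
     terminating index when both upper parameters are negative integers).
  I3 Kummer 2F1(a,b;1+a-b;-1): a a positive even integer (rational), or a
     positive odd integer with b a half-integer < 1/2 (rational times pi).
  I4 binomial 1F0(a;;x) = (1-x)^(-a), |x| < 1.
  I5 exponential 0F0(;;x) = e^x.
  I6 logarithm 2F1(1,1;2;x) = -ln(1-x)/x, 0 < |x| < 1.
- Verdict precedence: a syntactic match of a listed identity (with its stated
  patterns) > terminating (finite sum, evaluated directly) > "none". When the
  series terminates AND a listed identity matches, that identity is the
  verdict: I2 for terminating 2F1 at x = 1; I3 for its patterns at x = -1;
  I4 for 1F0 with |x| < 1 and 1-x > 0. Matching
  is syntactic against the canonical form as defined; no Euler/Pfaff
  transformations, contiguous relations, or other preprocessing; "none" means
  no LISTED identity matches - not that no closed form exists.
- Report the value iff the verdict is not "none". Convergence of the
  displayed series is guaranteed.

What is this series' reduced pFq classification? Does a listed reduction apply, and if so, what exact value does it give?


At argument 5/3: a 1F0 with upper {-2}, lower {-}, scaled by C = 11/3. Verdict: terminating. (-2)_k vanishes past k = 2, leaving a 3-term sum, computed directly. Sum: 44/27.

Structural cue: t_0 being 11/3, the factor k + 3/2 cancels (top and bottom), leaving prefactor 11/3.
Ratio: r(k) = (5/3) * (k-2) / [(k+1)] - poly over poly, x = (5/3) from leading terms; C = 11/3 at k = 0.


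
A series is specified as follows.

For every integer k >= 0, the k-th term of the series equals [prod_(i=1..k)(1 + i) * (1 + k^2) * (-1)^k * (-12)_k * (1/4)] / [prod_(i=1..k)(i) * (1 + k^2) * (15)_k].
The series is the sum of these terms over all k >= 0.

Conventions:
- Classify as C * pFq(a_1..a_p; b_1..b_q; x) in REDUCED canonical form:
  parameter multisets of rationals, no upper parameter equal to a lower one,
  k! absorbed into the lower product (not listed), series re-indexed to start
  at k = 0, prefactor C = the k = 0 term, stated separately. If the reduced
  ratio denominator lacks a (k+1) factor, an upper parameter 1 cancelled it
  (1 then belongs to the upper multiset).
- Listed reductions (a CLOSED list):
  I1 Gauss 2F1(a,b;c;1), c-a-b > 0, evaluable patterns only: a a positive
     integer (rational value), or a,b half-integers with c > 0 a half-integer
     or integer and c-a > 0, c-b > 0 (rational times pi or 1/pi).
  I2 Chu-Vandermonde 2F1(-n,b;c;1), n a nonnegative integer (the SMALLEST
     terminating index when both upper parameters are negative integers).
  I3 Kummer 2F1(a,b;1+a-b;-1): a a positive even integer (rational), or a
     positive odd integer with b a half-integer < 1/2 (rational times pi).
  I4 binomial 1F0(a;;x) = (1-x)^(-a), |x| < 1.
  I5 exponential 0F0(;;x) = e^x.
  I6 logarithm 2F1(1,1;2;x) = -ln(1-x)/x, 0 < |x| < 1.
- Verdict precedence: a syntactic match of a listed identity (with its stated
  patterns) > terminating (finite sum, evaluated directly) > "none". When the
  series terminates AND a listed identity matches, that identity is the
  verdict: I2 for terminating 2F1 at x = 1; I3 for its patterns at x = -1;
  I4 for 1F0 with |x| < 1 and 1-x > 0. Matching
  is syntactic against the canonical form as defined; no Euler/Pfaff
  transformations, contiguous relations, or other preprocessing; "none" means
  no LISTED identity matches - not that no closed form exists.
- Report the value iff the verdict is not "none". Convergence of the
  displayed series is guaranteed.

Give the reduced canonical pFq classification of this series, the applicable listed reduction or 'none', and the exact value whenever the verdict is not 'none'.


Classification (C = 1/4): 2F1 with upper {-12, 2}, lower {15}, argument x = -1. Verdict: Kummer (I3) matches (x = -1; c = 15 equals 1+a-b for upper {-12, 2}: listed pattern). Hence: 7/4.

Key observation: x = (-1) and the running product (C = 1/4, x = -1) telescopes to a rising factorial.
Term ratio: r(k) = (-1) * (k-12) (k+2) / [(k+15) (k+1)] - rational in k, leading ratio (-1); with t_0 = 1/4, classification follows.


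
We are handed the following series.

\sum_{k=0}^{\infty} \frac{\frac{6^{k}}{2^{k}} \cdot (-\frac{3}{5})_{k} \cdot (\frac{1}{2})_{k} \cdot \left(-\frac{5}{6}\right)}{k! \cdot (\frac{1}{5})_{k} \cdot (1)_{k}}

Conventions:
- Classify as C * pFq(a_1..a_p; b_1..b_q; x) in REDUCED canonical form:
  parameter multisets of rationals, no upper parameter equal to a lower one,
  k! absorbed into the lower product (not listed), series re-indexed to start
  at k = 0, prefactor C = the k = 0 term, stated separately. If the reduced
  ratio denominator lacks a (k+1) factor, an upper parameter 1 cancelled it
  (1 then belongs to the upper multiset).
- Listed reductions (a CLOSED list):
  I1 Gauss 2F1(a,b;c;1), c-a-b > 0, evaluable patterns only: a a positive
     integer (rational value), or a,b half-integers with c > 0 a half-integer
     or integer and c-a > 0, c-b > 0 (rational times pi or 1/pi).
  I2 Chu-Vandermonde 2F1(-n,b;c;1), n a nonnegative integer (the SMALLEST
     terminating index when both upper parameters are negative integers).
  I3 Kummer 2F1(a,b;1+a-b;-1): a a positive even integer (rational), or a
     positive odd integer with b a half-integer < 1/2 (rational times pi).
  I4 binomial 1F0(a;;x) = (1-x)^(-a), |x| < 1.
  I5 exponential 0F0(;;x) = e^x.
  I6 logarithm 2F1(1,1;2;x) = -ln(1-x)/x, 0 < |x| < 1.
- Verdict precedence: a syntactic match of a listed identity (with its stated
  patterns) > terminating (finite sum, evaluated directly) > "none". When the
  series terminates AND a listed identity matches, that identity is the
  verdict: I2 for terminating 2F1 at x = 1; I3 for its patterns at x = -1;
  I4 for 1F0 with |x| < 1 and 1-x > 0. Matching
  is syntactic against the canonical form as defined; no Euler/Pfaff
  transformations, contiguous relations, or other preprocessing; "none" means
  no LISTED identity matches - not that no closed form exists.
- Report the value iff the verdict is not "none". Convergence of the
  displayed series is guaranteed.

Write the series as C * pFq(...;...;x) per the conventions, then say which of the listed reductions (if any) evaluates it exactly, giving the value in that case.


Canonical form: C = -\frac{5}{6} times 2F2 with upper {-\frac{3}{5}, \frac{1}{2}}, lower {\frac{1}{5}, 1}, x = 3. Verdict: none - this 2F2 at x = 3 matches no listed pattern, and upper {-\frac{3}{5}, \frac{1}{2}} holds no stopper.

Key step: t_0 being -\frac{5}{6}, the denominator's factorial ratio (C = -5/6, x = 3) is a lower Pochhammer.
Consecutive-term ratio: r(k) = 3 * (k-\frac{3}{5}) (k+\frac{1}{2}) / [(k+\frac{1}{5}) (k+1) (k+1)] ; factor over Q: parameters, x = 3, and C = -\frac{5}{6}.


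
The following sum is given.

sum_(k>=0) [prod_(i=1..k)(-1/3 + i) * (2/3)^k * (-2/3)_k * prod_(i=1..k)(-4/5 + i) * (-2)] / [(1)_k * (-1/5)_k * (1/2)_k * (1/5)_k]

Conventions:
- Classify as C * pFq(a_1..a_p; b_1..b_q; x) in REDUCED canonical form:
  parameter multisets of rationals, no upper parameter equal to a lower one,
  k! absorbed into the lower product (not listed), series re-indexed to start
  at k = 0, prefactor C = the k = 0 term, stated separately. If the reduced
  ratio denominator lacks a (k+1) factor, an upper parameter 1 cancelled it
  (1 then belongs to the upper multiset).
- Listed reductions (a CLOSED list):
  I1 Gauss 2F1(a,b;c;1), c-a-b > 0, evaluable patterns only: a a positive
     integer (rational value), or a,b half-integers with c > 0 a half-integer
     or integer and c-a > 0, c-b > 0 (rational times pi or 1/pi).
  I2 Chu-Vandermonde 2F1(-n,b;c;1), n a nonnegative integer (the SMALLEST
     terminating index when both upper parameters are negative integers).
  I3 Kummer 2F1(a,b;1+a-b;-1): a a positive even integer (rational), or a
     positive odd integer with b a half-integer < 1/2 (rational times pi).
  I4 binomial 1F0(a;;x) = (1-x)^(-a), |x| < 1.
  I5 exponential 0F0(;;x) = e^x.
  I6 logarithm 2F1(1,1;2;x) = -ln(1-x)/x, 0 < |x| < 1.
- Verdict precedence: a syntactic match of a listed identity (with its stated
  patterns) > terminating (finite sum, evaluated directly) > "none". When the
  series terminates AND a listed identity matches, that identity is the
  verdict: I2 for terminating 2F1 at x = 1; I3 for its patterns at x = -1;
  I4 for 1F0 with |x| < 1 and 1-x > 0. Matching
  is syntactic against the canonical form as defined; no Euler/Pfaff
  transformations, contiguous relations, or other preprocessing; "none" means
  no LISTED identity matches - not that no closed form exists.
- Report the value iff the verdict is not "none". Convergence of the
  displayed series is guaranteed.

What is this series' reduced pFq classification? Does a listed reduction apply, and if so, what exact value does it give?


Canonical form: C = -2 times 2F2 with upper {-2/3, 2/3}, lower {-1/5, 1/2}, x = 2/3. Verdict: none. No listed pattern accepts 2F2(-2/3, 2/3; -1/5, 1/2; 2/3).

Structural cue: x = (2/3) and (1)_k (C = -2, x = 2/3) is k! itself.
Step ratio: r(k) = (2/3) * (k-2/3) (k+2/3) / [(k-1/5) (k+1/2) (k+1)] - rational in k. x = (2/3); t_0 = -2; negate the roots.


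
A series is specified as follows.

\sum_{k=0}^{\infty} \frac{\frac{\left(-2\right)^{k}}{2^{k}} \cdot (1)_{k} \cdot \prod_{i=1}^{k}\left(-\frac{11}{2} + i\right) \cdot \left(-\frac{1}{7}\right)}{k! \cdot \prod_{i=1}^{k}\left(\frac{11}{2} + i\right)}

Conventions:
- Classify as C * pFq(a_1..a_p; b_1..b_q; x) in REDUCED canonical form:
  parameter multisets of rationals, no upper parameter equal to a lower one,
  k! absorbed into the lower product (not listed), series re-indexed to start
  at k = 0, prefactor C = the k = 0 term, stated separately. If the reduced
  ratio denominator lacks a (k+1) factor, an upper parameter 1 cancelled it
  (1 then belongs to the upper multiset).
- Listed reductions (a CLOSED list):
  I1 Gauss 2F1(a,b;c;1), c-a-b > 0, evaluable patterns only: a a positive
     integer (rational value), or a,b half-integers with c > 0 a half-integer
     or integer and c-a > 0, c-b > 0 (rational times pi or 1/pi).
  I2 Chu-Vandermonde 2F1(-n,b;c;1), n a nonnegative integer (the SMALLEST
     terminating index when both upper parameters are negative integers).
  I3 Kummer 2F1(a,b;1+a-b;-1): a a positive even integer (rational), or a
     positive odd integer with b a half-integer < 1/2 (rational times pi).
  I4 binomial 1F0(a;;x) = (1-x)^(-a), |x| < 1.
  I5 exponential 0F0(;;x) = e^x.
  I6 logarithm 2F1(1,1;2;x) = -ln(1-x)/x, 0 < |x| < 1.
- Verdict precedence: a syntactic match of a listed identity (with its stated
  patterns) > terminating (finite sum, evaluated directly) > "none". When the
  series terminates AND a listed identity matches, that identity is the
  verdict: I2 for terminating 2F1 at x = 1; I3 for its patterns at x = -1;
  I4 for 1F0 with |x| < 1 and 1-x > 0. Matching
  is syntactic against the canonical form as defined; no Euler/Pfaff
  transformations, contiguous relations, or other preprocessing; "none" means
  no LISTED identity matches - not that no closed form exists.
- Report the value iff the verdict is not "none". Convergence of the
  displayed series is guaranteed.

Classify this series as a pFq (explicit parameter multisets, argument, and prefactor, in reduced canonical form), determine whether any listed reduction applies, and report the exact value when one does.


x = -1 here; the reduced form reads 2F1, upper {-\frac{9}{2}, 1}, lower {\frac{13}{2}}, C = -\frac{1}{7}. Verdict: Kummer (I3) applies (x = -1; c = \frac{13}{2} equals 1+a-b for upper {-\frac{9}{2}, 1}: listed pattern). Value: \left(-\frac{99}{1024}\right) \cdot \pi.

The tell: with t_0 = -\frac{1}{7}, the lower running product (C = -1/7) is a rising factorial.
Term ratio: r(k) = -1 * (k-\frac{9}{2}) (k+1) / [(k+\frac{13}{2}) (k+1)] - rational; roots negated = parameters, x = -1, C = -\frac{1}{7}.


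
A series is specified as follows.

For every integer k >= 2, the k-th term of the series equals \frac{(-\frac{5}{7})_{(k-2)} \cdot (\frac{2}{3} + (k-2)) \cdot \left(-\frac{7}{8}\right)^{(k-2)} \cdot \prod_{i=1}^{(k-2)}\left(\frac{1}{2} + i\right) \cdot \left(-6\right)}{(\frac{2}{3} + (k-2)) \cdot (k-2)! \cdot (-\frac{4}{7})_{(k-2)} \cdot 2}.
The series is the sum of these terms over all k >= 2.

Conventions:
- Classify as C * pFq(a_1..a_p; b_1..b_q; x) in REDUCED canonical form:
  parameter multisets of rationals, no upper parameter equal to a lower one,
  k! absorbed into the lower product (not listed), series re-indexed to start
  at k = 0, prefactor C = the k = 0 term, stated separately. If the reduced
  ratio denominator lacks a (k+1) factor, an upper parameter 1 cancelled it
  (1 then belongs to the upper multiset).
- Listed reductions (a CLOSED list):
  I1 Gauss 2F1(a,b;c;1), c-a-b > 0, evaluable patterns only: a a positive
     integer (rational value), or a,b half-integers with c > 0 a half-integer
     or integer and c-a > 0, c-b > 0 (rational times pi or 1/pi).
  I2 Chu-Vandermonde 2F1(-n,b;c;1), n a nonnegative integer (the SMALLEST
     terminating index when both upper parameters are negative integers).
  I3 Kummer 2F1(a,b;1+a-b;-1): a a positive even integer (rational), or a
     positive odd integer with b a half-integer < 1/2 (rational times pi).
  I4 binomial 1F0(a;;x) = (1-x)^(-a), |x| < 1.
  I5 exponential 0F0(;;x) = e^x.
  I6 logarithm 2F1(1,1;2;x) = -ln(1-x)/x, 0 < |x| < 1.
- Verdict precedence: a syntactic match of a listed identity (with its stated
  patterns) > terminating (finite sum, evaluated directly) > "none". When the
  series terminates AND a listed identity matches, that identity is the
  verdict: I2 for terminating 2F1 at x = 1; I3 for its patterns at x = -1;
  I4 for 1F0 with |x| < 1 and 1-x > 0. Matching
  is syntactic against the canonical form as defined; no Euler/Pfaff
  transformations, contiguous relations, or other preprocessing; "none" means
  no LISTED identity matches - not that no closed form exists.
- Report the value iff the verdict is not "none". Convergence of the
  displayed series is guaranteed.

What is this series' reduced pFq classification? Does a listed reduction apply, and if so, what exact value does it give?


The series (x = -\frac{7}{8}) is 2F1: upper {-\frac{5}{7}, \frac{3}{2}}, lower {-\frac{4}{7}}, prefactor -3. Verdict: none - at argument -\frac{7}{8} the multisets {-\frac{5}{7}, \frac{3}{2}} ; {-\frac{4}{7}} match no listed identity.

Key observation: x = -\frac{7}{8} and striking the common factor k + 2/3 reduces the term (prefactor -3).
Ratio: r(k) = -\frac{7}{8} * (k-\frac{5}{7}) (k+\frac{3}{2}) / [(k-\frac{4}{7}) (k+1)] - rational in k, leading ratio -\frac{7}{8}; with t_0 = -3, classification follows.


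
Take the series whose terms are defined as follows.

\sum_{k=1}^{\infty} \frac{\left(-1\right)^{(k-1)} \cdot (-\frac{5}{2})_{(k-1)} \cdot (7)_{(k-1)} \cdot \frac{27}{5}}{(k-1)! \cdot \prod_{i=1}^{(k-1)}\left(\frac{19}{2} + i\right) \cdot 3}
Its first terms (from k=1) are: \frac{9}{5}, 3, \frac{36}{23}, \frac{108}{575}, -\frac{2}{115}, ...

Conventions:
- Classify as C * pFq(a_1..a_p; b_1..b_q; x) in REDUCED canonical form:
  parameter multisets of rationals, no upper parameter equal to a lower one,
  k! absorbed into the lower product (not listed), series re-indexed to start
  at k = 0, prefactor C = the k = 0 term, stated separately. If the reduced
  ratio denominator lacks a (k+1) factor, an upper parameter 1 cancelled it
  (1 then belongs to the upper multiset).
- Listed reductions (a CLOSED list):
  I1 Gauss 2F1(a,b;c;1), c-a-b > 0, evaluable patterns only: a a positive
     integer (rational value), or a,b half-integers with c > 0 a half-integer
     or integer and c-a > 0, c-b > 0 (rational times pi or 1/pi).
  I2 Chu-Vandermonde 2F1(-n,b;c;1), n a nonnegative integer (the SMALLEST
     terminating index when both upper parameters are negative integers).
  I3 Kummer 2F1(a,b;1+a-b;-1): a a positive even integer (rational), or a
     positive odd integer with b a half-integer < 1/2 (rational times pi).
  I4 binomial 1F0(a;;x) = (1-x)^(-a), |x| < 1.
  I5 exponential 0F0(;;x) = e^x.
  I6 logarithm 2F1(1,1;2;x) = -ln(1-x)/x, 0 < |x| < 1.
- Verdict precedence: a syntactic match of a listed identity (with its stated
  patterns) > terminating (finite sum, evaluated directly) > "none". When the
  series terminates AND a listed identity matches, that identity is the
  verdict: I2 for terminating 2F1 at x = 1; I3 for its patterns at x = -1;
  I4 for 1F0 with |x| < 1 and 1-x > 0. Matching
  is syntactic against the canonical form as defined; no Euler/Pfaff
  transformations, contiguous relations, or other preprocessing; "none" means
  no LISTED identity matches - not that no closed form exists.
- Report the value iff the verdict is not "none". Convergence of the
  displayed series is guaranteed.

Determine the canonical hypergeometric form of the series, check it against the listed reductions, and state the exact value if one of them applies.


Canonical form: C = \frac{9}{5} times 2F1 with upper {-\frac{5}{2}, 7}, lower {\frac{21}{2}}, x = -1. Verdict at x = -1: Kummer's theorem (I3) matches (x = -1; c = \frac{21}{2} equals 1+a-b for upper {-\frac{5}{2}, 7}: listed pattern). Value: \frac{8729721}{4194304} \cdot \pi.

The tell: t_0 being \frac{9}{5}, the constant factors (prefactor 9/5) combine into one prefactor.
Adjacent-term ratio: r(k) = -1 * (k-\frac{5}{2}) (k+7) / [(k+\frac{21}{2}) (k+1)] - rational in k, leading ratio -1; with t_0 = \frac{9}{5}, classification follows.
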